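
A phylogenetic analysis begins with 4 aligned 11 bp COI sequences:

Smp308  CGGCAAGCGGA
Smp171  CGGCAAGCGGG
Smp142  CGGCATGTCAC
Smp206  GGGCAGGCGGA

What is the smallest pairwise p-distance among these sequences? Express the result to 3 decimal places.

0.091

Pairwise Hamming distances:
  Smp308 vs Smp171: 1
  Smp308 vs Smp142: 5
  Smp308 vs Smp206: 2
  Smp171 vs Smp142: 5
  Smp171 vs Smp206: 3
  Smp142 vs Smp206: 6
The smallest is 1 mismatch, between Smp308 and Smp171; p = 1/11 = 0.091.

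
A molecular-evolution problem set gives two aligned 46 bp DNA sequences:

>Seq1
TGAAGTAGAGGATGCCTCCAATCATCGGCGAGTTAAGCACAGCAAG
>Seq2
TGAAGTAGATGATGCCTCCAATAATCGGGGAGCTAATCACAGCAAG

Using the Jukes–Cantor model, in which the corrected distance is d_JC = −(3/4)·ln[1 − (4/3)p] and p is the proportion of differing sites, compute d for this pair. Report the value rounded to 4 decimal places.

0.1174

Differing sites — 10:G/T; 23:C/A; 29:C/G; 33:T/C; 37:G/T.
p = 5/46 = 0.108696.
d = −0.75 · ln(1 − (4/3)·0.108696) = −0.75 · ln(0.855072) = −0.75 · (-0.156570) = 0.1174.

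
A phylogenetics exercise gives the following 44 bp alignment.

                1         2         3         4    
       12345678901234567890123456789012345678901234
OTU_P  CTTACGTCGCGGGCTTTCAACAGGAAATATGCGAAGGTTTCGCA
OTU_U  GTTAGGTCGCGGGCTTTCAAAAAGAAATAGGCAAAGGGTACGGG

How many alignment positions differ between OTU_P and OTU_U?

10

The sequences differ at positions 1 (C/G), 5 (C/G), 21 (C/A), 23 (G/A), 30 (T/G), 33 (G/A), 38 (T/G), 40 (T/A), 43 (C/G), 44 (A/G).
That gives 10 mismatches out of 44 aligned sites, so the Hamming distance is 10.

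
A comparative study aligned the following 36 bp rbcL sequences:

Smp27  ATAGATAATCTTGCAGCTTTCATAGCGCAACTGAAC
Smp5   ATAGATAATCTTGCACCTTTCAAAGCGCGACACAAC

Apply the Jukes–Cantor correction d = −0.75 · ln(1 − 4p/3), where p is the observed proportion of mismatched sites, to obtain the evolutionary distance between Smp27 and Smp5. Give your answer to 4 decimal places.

The sequences differ at positions 16 (G/C), 23 (T/A), 29 (A/G), 32 (T/A), 33 (G/C).
p = 5/36 = 0.138889.
d = −0.75 · ln(1 − (4/3)·0.138889) = −0.75 · ln(0.814815) = −0.75 · (-0.204794) = 0.1536.

0.1536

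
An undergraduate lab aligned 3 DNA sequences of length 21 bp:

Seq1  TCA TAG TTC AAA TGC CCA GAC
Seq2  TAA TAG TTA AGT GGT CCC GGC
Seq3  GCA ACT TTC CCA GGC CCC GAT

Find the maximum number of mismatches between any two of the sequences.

Pairwise Hamming distances:
  Seq1 vs Seq2: 8
  Seq1 vs Seq3: 9
  Seq2 vs Seq3: 12
The largest is 12, between Seq2 and Seq3.

12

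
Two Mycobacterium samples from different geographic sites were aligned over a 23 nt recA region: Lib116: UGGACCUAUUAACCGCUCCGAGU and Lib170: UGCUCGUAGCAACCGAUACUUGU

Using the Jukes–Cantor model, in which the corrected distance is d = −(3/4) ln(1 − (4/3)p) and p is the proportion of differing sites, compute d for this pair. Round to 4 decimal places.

0.5532

Differing sites — 3:G/C; 4:A/U; 6:C/G; 9:U/G; 10:U/C; 16:C/A; 18:C/A; 20:G/U; 21:A/U.
p = 9/23 = 0.391304.
d = −0.75 · ln(1 − (4/3)·0.391304) = −0.75 · ln(0.478261) = −0.75 · (-0.737599) = 0.5532.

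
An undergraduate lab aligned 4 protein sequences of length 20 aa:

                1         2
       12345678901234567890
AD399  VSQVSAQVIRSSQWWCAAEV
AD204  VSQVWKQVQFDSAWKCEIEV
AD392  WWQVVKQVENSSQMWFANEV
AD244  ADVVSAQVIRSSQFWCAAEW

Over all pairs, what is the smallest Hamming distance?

5

Pairwise Hamming distances:
  AD399 vs AD204: 9
  AD399 vs AD392: 9
  AD399 vs AD244: 5
  AD204 vs AD392: 12
  AD204 vs AD244: 14
  AD392 vs AD244: 11
The smallest is 5, between AD399 and AD244.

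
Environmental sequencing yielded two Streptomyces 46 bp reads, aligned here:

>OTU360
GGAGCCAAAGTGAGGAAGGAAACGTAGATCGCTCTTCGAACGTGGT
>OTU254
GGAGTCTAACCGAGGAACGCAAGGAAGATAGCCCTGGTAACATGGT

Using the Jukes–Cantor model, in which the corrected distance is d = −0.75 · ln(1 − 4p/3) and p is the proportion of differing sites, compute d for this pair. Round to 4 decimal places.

Differing sites — 5:C/T; 7:A/T; 10:G/C; 11:T/C; 18:G/C; 20:A/C; 23:C/G; 25:T/A; 30:C/A; 33:T/C; 36:T/G; 37:C/G; 38:G/T; 42:G/A.
p = 14/46 = 0.304348.
d = −0.75 · ln(1 − (4/3)·0.304348) = −0.75 · ln(0.594203) = −0.75 · (-0.520534) = 0.3904.

0.3904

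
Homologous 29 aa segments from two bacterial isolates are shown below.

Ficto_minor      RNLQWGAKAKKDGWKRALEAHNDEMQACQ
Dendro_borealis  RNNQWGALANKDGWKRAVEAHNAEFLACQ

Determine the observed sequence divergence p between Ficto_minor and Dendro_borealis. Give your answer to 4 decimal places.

0.2414

The sequences differ at positions 3 (L/N), 8 (K/L), 10 (K/N), 18 (L/V), 23 (D/A), 25 (M/F), 26 (Q/L).
There are 7 differences over 29 sites, so p = 7/29 = 0.2414.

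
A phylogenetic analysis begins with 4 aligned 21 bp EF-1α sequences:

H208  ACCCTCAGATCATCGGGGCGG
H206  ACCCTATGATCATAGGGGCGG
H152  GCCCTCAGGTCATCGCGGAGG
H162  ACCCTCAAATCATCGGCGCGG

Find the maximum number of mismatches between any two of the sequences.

Pairwise Hamming distances:
  H208 vs H206: 3
  H208 vs H152: 4
  H208 vs H162: 2
  H206 vs H152: 7
  H206 vs H162: 5
  H152 vs H162: 6
The largest is 7, between H206 and H152.

7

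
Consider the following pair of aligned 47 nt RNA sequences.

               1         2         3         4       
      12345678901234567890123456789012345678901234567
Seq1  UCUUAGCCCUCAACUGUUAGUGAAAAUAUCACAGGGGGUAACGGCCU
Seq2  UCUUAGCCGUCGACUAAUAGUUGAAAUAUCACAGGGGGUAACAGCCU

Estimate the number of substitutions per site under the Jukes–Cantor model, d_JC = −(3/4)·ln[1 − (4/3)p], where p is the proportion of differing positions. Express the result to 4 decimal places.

The sequences differ at positions 9 (C/G), 12 (A/G), 16 (G/A), 17 (U/A), 22 (G/U), 23 (A/G), 43 (G/A).
p = 7/47 = 0.148936.
d = −0.75 · ln(1 − (4/3)·0.148936) = −0.75 · ln(0.801419) = −0.75 · (-0.221371) = 0.1660.

0.1660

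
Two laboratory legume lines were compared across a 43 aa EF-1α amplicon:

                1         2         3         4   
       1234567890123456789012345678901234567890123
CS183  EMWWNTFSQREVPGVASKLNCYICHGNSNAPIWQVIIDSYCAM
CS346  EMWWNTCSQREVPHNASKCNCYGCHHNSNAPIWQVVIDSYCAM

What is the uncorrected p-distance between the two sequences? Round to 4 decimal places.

0.1628

The sequences differ at positions 7 (F/C), 14 (G/H), 15 (V/N), 19 (L/C), 23 (I/G), 26 (G/H), 36 (I/V).
There are 7 differences over 43 sites, so p = 7/43 = 0.1628.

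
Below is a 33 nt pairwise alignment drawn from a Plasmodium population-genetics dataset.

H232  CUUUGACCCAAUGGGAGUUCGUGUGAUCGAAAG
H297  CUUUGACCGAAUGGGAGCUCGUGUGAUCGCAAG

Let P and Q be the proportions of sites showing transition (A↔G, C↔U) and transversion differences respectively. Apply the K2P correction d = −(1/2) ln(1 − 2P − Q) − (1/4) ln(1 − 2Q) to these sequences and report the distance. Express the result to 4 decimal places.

0.0969

Mismatches occur at site 9 (C/G, transversion), site 18 (U/C, transition), site 30 (A/C, transversion).
Of the 3 differences, 1 transition and 2 transversions over 33 sites: P = 1/33 = 0.030303, Q = 2/33 = 0.060606.
d = −0.5·ln(0.878788) − 0.25·ln(0.878788) = −0.5·(-0.129212) − 0.25·(-0.129212) = 0.0969.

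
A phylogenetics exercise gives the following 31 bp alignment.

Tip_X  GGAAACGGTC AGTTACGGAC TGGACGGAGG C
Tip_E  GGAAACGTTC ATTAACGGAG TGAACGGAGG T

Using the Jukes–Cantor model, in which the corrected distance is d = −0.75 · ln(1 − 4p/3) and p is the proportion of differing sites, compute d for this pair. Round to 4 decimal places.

Mismatches occur at site 8 (G↔T), site 12 (G↔T), site 14 (T↔A), site 20 (C↔G), site 23 (G↔A), site 31 (C↔T).
p = 6/31 = 0.193548.
d = −0.75 · ln(1 − (4/3)·0.193548) = −0.75 · ln(0.741936) = −0.75 · (-0.298492) = 0.2239.

0.2239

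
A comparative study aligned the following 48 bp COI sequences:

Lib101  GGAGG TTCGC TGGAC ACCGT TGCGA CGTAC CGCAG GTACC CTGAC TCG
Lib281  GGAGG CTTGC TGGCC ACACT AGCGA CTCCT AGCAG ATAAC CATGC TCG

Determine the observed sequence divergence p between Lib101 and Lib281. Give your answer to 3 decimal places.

Differing sites — 6:T/C; 8:C/T; 14:A/C; 18:C/A; 19:G/C; 21:T/A; 27:G/T; 28:T/C; 29:A/C; 30:C/T; 31:C/A; 36:G/A; 39:C/A; 42:T/A; 43:G/T; 44:A/G.
There are 16 differences over 48 sites, so p = 16/48 = 0.333.

0.333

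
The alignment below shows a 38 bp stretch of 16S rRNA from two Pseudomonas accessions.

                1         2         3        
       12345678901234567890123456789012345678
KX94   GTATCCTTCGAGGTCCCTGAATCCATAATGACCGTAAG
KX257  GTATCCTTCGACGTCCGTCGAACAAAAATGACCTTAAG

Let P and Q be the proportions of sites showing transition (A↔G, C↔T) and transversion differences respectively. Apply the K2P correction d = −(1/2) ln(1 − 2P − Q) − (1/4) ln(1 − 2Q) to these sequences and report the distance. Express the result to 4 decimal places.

The sequences differ at positions 12 (G/C, transversion), 17 (C/G, transversion), 19 (G/C, transversion), 20 (A/G, transition), 22 (T/A, transversion), 24 (C/A, transversion), 26 (T/A, transversion), 34 (G/T, transversion).
Of the 8 differences, 1 transition and 7 transversions over 38 sites: P = 1/38 = 0.026316, Q = 7/38 = 0.184211.
d = −0.5·ln(0.763157) − 0.25·ln(0.631578) = −0.5·(-0.270292) − 0.25·(-0.459534) = 0.2500.

0.2500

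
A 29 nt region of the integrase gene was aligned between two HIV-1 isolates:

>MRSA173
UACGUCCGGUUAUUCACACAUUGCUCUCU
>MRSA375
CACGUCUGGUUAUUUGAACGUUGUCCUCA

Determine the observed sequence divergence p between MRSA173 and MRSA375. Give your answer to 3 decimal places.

0.310

Differing sites — 1:U/C; 7:C/U; 15:C/U; 16:A/G; 17:C/A; 20:A/G; 24:C/U; 25:U/C; 29:U/A.
There are 9 differences over 29 sites, so p = 9/29 = 0.310.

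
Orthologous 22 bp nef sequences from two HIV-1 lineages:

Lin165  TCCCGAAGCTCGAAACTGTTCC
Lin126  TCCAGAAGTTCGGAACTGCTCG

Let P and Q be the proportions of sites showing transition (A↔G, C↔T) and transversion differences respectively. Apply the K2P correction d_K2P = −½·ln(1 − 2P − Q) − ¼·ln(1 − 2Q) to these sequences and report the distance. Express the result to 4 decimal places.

0.2762

Mismatches occur at site 4 (C↔A, transversion), site 9 (C↔T, transition), site 13 (A↔G, transition), site 19 (T↔C, transition), site 22 (C↔G, transversion).
Of the 5 differences, 3 transitions and 2 transversions over 22 sites: P = 3/22 = 0.136364, Q = 2/22 = 0.090909.
d = −0.5·ln(0.636363) − 0.25·ln(0.818182) = −0.5·(-0.451986) − 0.25·(-0.200670) = 0.2762.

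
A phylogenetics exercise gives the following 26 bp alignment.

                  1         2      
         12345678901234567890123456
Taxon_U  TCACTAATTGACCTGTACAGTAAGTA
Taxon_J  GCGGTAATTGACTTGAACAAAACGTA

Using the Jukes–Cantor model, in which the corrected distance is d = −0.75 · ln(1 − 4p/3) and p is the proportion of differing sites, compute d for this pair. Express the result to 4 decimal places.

0.3961

Mismatches occur at site 1 (T→G), site 3 (A→G), site 4 (C→G), site 13 (C→T), site 16 (T→A), site 20 (G→A), site 21 (T→A), site 23 (A→C).
p = 8/26 = 0.307692.
d = −0.75 · ln(1 − (4/3)·0.307692) = −0.75 · ln(0.589744) = −0.75 · (-0.528067) = 0.3961.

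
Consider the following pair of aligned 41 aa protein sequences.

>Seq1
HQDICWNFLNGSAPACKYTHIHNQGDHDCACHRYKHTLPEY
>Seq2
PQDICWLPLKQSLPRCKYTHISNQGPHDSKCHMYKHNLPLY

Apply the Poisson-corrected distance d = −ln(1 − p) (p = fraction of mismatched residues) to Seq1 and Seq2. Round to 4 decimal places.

Differing sites — 1:H/P; 7:N/L; 8:F/P; 10:N/K; 11:G/Q; 13:A/L; 15:A/R; 22:H/S; 26:D/P; 29:C/S; 30:A/K; 33:R/M; 37:T/N; 40:E/L.
p = 14/41 = 0.341463.
d = −ln(1 − 0.341463) = −ln(0.658537) = 0.4177.

0.4177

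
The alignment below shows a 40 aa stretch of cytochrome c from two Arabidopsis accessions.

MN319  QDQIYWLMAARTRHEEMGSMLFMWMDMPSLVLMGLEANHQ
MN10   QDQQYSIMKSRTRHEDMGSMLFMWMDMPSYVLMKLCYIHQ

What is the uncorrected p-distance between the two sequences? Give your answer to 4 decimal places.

The sequences differ at positions 4 (I/Q), 6 (W/S), 7 (L/I), 9 (A/K), 10 (A/S), 16 (E/D), 30 (L/Y), 34 (G/K), 36 (E/C), 37 (A/Y), 38 (N/I).
There are 11 differences over 40 sites, so p = 11/40 = 0.2750.

0.2750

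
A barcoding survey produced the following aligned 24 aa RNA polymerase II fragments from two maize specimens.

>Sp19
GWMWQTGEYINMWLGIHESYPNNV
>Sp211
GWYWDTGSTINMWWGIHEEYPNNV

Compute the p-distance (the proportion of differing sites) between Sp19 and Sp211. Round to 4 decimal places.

Mismatches occur at site 3 (M↔Y), site 5 (Q↔D), site 8 (E↔S), site 9 (Y↔T), site 14 (L↔W), site 19 (S↔E).
There are 6 differences over 24 sites, so p = 6/24 = 0.2500.

0.2500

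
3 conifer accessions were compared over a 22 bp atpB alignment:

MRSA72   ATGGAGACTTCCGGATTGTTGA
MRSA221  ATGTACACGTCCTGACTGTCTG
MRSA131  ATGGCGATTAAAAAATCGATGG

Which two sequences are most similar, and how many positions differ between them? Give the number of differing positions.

Pairwise Hamming distances:
  MRSA72 vs MRSA221: 8
  MRSA72 vs MRSA131: 10
  MRSA221 vs MRSA131: 15
The smallest is 8, between MRSA72 and MRSA221.

8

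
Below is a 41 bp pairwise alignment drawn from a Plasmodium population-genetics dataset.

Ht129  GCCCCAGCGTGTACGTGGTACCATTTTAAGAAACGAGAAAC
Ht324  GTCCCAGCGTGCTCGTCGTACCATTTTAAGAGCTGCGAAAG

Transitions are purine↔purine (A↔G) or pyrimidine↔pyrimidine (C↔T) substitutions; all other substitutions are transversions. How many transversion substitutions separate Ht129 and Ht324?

5

The sequences differ at positions 2 (C/T, transition), 12 (T/C, transition), 13 (A/T, transversion), 17 (G/C, transversion), 32 (A/G, transition), 33 (A/C, transversion), 34 (C/T, transition), 36 (A/C, transversion), 41 (C/G, transversion).
Of the 9 differences, 4 transitions and 5 transversions, so the answer is 5.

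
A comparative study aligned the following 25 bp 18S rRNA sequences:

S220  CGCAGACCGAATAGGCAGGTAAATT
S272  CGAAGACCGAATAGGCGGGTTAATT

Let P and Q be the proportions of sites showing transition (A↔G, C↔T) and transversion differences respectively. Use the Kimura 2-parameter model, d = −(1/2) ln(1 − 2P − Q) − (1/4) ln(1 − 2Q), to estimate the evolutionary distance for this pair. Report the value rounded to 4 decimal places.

0.1308

The sequences differ at positions 3 (C/A, transversion), 17 (A/G, transition), 21 (A/T, transversion).
Of the 3 differences, 1 transition and 2 transversions over 25 sites: P = 1/25 = 0.040000, Q = 2/25 = 0.080000.
d = −0.5·ln(0.840000) − 0.25·ln(0.840000) = −0.5·(-0.174353) − 0.25·(-0.174353) = 0.1308.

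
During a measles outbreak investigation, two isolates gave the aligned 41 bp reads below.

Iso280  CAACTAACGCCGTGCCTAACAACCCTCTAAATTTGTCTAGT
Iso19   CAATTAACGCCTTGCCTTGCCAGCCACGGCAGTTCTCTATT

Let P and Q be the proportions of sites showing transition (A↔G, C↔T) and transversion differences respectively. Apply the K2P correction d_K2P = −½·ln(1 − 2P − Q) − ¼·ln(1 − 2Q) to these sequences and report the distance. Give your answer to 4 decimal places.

Mismatches occur at site 4 (C/T, transition), site 12 (G/T, transversion), site 18 (A/T, transversion), site 19 (A/G, transition), site 21 (A/C, transversion), site 23 (C/G, transversion), site 26 (T/A, transversion), site 28 (T/G, transversion), site 29 (A/G, transition), site 30 (A/C, transversion), site 32 (T/G, transversion), site 35 (G/C, transversion), site 40 (G/T, transversion).
Of the 13 differences, 3 transitions and 10 transversions over 41 sites: P = 3/41 = 0.073171, Q = 10/41 = 0.243902.
d = −0.5·ln(0.609756) − 0.25·ln(0.512196) = −0.5·(-0.494696) − 0.25·(-0.669048) = 0.4146.

0.4146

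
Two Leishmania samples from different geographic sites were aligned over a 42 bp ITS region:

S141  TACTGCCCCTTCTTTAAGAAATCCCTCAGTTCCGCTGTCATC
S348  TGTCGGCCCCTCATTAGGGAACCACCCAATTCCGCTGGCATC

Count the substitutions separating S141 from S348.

13

Differing sites — 2:A/G; 3:C/T; 4:T/C; 6:C/G; 10:T/C; 13:T/A; 17:A/G; 19:A/G; 22:T/C; 24:C/A; 26:T/C; 29:G/A; 38:T/G.
That gives 13 mismatches out of 42 aligned sites, so the Hamming distance is 13.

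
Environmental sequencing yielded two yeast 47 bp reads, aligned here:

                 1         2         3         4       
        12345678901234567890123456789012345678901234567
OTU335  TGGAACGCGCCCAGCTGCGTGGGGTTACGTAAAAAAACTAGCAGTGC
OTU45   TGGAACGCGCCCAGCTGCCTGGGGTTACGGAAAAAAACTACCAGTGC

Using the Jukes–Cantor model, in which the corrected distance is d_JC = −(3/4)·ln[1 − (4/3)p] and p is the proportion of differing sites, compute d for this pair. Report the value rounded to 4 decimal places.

0.0667

Mismatches occur at site 19 (G→C), site 30 (T→G), site 41 (G→C).
p = 3/47 = 0.063830.
d = −0.75 · ln(1 − (4/3)·0.063830) = −0.75 · ln(0.914893) = −0.75 · (-0.088948) = 0.0667.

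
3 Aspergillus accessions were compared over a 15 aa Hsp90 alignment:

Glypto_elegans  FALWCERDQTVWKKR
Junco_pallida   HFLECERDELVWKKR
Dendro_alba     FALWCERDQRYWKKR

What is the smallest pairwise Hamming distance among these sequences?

2

Pairwise Hamming distances:
  Glypto_elegans vs Junco_pallida: 5
  Glypto_elegans vs Dendro_alba: 2
  Junco_pallida vs Dendro_alba: 6
The smallest is 2, between Glypto_elegans and Dendro_alba.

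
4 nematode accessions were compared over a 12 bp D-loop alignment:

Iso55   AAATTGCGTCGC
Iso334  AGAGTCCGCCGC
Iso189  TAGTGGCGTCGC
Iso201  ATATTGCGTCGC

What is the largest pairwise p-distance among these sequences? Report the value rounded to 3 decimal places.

Pairwise Hamming distances:
  Iso55 vs Iso334: 4
  Iso55 vs Iso189: 3
  Iso55 vs Iso201: 1
  Iso334 vs Iso189: 7
  Iso334 vs Iso201: 4
  Iso189 vs Iso201: 4
The largest is 7 mismatches, between Iso334 and Iso189; p = 7/12 = 0.583.

0.583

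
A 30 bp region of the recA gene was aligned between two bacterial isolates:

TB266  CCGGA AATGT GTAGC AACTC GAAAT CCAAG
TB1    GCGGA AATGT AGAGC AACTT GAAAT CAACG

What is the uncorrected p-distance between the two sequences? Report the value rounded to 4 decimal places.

0.2000

Differing sites — 1:C/G; 11:G/A; 12:T/G; 20:C/T; 27:C/A; 29:A/C.
There are 6 differences over 30 sites, so p = 6/30 = 0.2000.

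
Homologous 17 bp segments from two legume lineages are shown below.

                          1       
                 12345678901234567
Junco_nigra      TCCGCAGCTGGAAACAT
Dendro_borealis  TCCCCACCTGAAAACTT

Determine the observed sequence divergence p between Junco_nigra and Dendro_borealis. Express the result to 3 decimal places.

0.235

The sequences differ at positions 4 (G/C), 7 (G/C), 11 (G/A), 16 (A/T).
There are 4 differences over 17 sites, so p = 4/17 = 0.235.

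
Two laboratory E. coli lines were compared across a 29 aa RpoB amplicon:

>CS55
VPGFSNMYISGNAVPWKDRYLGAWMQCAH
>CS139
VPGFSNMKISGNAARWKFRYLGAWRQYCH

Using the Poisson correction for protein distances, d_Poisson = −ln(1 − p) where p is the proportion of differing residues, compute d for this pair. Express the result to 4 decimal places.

Mismatches occur at site 8 (Y/K), site 14 (V/A), site 15 (P/R), site 18 (D/F), site 25 (M/R), site 27 (C/Y), site 28 (A/C).
p = 7/29 = 0.241379.
d = −ln(1 − 0.241379) = −ln(0.758621) = 0.2763.

0.2763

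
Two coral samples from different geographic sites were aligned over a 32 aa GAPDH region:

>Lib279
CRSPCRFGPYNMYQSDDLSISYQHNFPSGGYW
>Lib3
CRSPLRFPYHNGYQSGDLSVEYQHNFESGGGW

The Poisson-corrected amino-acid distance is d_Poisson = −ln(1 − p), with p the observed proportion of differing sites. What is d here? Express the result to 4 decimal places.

0.3747

Differing sites — 5:C/L; 8:G/P; 9:P/Y; 10:Y/H; 12:M/G; 16:D/G; 20:I/V; 21:S/E; 27:P/E; 31:Y/G.
p = 10/32 = 0.312500.
d = −ln(1 − 0.312500) = −ln(0.687500) = 0.3747.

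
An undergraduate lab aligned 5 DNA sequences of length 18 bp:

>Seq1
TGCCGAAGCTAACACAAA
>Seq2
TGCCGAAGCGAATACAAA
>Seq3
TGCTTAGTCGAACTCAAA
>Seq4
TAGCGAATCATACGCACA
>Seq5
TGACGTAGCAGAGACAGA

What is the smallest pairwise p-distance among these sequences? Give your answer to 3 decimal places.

0.111

Pairwise Hamming distances:
  Seq1 vs Seq2: 2
  Seq1 vs Seq3: 6
  Seq1 vs Seq4: 7
  Seq1 vs Seq5: 6
  Seq2 vs Seq3: 6
  Seq2 vs Seq4: 8
  Seq2 vs Seq5: 6
  Seq3 vs Seq4: 9
  Seq3 vs Seq5: 11
  Seq4 vs Seq5: 8
The smallest is 2 mismatches, between Seq1 and Seq2; p = 2/18 = 0.111.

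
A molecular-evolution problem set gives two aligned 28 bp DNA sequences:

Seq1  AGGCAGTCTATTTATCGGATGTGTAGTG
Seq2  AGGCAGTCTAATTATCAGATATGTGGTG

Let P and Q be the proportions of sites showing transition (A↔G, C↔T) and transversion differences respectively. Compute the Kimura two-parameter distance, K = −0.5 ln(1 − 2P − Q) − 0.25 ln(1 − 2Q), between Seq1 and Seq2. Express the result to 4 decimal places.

Mismatches occur at site 11 (T↔A, transversion), site 17 (G↔A, transition), site 21 (G↔A, transition), site 25 (A↔G, transition).
Of the 4 differences, 3 transitions and 1 transversion over 28 sites: P = 3/28 = 0.107143, Q = 1/28 = 0.035714.
d = −0.5·ln(0.750000) − 0.25·ln(0.928572) = −0.5·(-0.287682) − 0.25·(-0.074107) = 0.1624.

0.1624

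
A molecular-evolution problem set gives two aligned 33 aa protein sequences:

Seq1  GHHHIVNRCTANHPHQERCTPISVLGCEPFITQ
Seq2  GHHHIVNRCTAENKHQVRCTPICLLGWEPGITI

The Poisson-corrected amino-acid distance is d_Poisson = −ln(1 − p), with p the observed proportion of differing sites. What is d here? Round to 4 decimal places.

0.3185

Mismatches occur at site 12 (N↔E), site 13 (H↔N), site 14 (P↔K), site 17 (E↔V), site 23 (S↔C), site 24 (V↔L), site 27 (C↔W), site 30 (F↔G), site 33 (Q↔I).
p = 9/33 = 0.272727.
d = −ln(1 − 0.272727) = −ln(0.727273) = 0.3185.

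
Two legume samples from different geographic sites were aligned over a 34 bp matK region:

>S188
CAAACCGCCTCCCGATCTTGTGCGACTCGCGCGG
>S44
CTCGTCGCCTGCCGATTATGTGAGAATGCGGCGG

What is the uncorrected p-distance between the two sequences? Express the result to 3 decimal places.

Mismatches occur at site 2 (A→T), site 3 (A→C), site 4 (A→G), site 5 (C→T), site 11 (C→G), site 17 (C→T), site 18 (T→A), site 23 (C→A), site 26 (C→A), site 28 (C→G), site 29 (G→C), site 30 (C→G).
There are 12 differences over 34 sites, so p = 12/34 = 0.353.

0.353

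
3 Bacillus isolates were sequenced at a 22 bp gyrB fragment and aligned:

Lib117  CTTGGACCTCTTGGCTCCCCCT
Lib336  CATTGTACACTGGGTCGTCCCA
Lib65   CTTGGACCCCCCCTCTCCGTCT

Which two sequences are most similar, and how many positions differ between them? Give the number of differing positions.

Pairwise Hamming distances:
  Lib117 vs Lib336: 11
  Lib117 vs Lib65: 7
  Lib336 vs Lib65: 16
The smallest is 7, between Lib117 and Lib65.

7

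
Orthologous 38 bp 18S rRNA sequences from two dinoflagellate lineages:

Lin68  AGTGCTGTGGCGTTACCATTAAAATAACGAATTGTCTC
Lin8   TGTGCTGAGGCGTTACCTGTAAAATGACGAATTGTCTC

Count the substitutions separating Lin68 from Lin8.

5

Mismatches occur at site 1 (A/T), site 8 (T/A), site 18 (A/T), site 19 (T/G), site 26 (A/G).
That gives 5 mismatches out of 38 aligned sites, so the Hamming distance is 5.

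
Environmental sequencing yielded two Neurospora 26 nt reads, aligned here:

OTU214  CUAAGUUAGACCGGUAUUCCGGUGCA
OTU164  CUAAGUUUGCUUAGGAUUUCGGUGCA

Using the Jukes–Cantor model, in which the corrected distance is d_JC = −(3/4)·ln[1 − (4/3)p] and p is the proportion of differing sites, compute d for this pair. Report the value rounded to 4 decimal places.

Differing sites — 8:A/U; 10:A/C; 11:C/U; 12:C/U; 13:G/A; 15:U/G; 19:C/U.
p = 7/26 = 0.269231.
d = −0.75 · ln(1 − (4/3)·0.269231) = −0.75 · ln(0.641025) = −0.75 · (-0.444687) = 0.3335.

0.3335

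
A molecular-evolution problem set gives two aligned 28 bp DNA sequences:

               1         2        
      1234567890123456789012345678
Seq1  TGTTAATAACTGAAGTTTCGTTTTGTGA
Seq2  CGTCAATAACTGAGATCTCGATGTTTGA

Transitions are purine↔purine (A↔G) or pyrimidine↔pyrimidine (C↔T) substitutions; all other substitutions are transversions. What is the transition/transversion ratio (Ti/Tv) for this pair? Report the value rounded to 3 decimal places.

Mismatches occur at site 1 (T↔C, transition), site 4 (T↔C, transition), site 14 (A↔G, transition), site 15 (G↔A, transition), site 17 (T↔C, transition), site 21 (T↔A, transversion), site 23 (T↔G, transversion), site 25 (G↔T, transversion).
Of the 8 differences, 5 transitions and 3 transversions, so Ti/Tv = 5/3 = 1.667.

1.667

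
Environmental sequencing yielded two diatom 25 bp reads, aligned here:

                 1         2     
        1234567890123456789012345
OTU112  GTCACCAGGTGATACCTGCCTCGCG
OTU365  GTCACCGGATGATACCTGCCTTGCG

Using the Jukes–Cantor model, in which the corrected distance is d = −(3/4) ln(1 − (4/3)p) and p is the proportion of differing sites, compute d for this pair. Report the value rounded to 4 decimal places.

0.1308

Mismatches occur at site 7 (A→G), site 9 (G→A), site 22 (C→T).
p = 3/25 = 0.120000.
d = −0.75 · ln(1 − (4/3)·0.120000) = −0.75 · ln(0.840000) = −0.75 · (-0.174353) = 0.1308.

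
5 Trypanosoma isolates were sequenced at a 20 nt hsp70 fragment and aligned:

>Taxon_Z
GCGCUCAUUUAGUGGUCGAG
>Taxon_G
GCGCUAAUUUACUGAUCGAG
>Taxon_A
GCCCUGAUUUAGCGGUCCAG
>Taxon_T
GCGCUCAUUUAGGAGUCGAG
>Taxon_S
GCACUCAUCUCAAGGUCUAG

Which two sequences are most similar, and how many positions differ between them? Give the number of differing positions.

Pairwise Hamming distances:
  Taxon_Z vs Taxon_G: 3
  Taxon_Z vs Taxon_A: 4
  Taxon_Z vs Taxon_T: 2
  Taxon_Z vs Taxon_S: 6
  Taxon_G vs Taxon_A: 6
  Taxon_G vs Taxon_T: 5
  Taxon_G vs Taxon_S: 8
  Taxon_A vs Taxon_T: 5
  Taxon_A vs Taxon_S: 7
  Taxon_T vs Taxon_S: 7
The smallest is 2, between Taxon_Z and Taxon_T.

2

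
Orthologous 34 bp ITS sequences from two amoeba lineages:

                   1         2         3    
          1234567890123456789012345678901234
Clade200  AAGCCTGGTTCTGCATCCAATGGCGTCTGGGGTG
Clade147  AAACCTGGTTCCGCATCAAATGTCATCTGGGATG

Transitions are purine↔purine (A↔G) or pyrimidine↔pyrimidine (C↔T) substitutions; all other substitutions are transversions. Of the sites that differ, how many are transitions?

The sequences differ at positions 3 (G/A, transition), 12 (T/C, transition), 18 (C/A, transversion), 23 (G/T, transversion), 25 (G/A, transition), 32 (G/A, transition).
Of the 6 differences, 4 transitions and 2 transversions, so the answer is 4.

4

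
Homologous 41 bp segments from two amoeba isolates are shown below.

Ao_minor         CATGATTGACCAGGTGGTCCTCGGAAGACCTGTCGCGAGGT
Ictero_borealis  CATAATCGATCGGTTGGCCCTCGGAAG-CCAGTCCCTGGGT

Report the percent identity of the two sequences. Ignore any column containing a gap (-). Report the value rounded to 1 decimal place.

Excluding the 1 gap column leaves 40 comparable sites.
Differing sites — 4:G/A; 7:T/C; 10:C/T; 12:A/G; 14:G/T; 18:T/C; 31:T/A; 35:G/C; 37:G/T; 38:A/G.
30 of the 40 comparable sites match, so the percent identity is 30/40 × 100 = 75.0%.

75.0%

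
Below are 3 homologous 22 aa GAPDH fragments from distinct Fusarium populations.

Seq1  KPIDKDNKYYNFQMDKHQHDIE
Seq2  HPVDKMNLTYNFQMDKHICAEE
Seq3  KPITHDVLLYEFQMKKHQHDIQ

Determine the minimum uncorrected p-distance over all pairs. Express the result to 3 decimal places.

0.364

Pairwise Hamming distances:
  Seq1 vs Seq2: 9
  Seq1 vs Seq3: 8
  Seq2 vs Seq3: 14
The smallest is 8 mismatches, between Seq1 and Seq3; p = 8/22 = 0.364.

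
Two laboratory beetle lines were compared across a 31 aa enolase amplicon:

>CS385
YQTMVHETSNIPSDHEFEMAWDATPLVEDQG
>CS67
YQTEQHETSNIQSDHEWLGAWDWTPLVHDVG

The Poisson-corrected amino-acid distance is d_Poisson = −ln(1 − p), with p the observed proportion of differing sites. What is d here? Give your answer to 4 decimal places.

The sequences differ at positions 4 (M/E), 5 (V/Q), 12 (P/Q), 17 (F/W), 18 (E/L), 19 (M/G), 23 (A/W), 28 (E/H), 30 (Q/V).
p = 9/31 = 0.290323.
d = −ln(1 − 0.290323) = −ln(0.709677) = 0.3429.

0.3429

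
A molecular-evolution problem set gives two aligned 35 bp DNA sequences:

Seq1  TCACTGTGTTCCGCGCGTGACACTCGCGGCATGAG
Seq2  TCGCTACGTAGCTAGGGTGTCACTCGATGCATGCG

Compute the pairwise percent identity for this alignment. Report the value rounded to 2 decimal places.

Mismatches occur at site 3 (A↔G), site 6 (G↔A), site 7 (T↔C), site 10 (T↔A), site 11 (C↔G), site 13 (G↔T), site 14 (C↔A), site 16 (C↔G), site 20 (A↔T), site 27 (C↔A), site 28 (G↔T), site 34 (A↔C).
23 of the 35 sites match, so the percent identity is 23/35 × 100 = 65.71%.

65.71%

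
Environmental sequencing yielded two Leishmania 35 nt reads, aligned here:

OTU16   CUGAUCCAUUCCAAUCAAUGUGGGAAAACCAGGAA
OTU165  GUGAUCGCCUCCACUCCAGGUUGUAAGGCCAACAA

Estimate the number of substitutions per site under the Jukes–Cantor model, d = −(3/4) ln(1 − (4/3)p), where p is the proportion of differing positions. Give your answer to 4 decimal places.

Mismatches occur at site 1 (C↔G), site 7 (C↔G), site 8 (A↔C), site 9 (U↔C), site 14 (A↔C), site 17 (A↔C), site 19 (U↔G), site 22 (G↔U), site 24 (G↔U), site 27 (A↔G), site 28 (A↔G), site 32 (G↔A), site 33 (G↔C).
p = 13/35 = 0.371429.
d = −0.75 · ln(1 − (4/3)·0.371429) = −0.75 · ln(0.504761) = −0.75 · (-0.683670) = 0.5128.

0.5128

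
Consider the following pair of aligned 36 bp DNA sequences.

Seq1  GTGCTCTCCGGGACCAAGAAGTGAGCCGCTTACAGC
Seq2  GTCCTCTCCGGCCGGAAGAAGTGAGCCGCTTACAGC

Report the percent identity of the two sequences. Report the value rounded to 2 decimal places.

86.11%

The sequences differ at positions 3 (G/C), 12 (G/C), 13 (A/C), 14 (C/G), 15 (C/G).
31 of the 36 sites match, so the percent identity is 31/36 × 100 = 86.11%.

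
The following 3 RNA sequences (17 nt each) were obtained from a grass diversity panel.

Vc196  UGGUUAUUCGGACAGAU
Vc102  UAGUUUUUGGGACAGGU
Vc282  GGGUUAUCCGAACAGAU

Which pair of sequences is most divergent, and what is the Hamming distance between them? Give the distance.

Pairwise Hamming distances:
  Vc196 vs Vc102: 4
  Vc196 vs Vc282: 3
  Vc102 vs Vc282: 7
The largest is 7, between Vc102 and Vc282.

7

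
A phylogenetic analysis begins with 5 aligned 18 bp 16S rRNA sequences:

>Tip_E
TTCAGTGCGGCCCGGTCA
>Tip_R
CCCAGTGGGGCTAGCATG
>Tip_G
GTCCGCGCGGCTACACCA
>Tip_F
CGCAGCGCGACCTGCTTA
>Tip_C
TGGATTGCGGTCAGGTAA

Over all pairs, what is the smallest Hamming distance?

6

Pairwise Hamming distances:
  Tip_E vs Tip_R: 9
  Tip_E vs Tip_G: 8
  Tip_E vs Tip_F: 7
  Tip_E vs Tip_C: 6
  Tip_R vs Tip_G: 10
  Tip_R vs Tip_F: 8
  Tip_R vs Tip_C: 11
  Tip_G vs Tip_F: 10
  Tip_G vs Tip_C: 12
  Tip_F vs Tip_C: 9
The smallest is 6, between Tip_E and Tip_C.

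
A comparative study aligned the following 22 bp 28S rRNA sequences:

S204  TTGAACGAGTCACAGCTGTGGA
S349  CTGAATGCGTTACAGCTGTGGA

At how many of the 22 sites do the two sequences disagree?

4

The sequences differ at positions 1 (T/C), 6 (C/T), 8 (A/C), 11 (C/T).
That gives 4 mismatches out of 22 aligned sites, so the Hamming distance is 4.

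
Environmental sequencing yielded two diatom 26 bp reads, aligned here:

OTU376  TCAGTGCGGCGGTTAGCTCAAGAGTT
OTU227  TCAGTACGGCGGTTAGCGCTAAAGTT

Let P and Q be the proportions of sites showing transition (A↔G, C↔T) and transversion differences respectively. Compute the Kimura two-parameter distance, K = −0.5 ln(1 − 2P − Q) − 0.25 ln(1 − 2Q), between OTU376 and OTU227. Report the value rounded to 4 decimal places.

Mismatches occur at site 6 (G→A, transition), site 18 (T→G, transversion), site 20 (A→T, transversion), site 22 (G→A, transition).
Of the 4 differences, 2 transitions and 2 transversions over 26 sites: P = 2/26 = 0.076923, Q = 2/26 = 0.076923.
d = −0.5·ln(0.769231) − 0.25·ln(0.846154) = −0.5·(-0.262364) − 0.25·(-0.167054) = 0.1729.

0.1729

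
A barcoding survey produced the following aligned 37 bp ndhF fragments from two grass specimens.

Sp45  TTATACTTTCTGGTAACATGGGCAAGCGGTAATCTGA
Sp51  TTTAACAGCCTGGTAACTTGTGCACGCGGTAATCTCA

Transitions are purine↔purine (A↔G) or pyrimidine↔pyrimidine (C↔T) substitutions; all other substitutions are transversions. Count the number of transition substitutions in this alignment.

The sequences differ at positions 3 (A/T, transversion), 4 (T/A, transversion), 7 (T/A, transversion), 8 (T/G, transversion), 9 (T/C, transition), 18 (A/T, transversion), 21 (G/T, transversion), 25 (A/C, transversion), 36 (G/C, transversion).
Of the 9 differences, 1 transition and 8 transversions, so the answer is 1.

1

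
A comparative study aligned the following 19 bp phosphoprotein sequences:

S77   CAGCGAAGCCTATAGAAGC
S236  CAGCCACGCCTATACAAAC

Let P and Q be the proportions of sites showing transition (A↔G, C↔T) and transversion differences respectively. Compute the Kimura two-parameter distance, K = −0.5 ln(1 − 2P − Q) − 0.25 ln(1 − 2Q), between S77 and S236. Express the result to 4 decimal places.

0.2476

Differing sites — 5:G/C (Tv); 7:A/C (Tv); 15:G/C (Tv); 18:G/A (Ti).
Of the 4 differences, 1 transition and 3 transversions over 19 sites: P = 1/19 = 0.052632, Q = 3/19 = 0.157895.
d = −0.5·ln(0.736841) − 0.25·ln(0.684210) = −0.5·(-0.305383) − 0.25·(-0.379490) = 0.2476.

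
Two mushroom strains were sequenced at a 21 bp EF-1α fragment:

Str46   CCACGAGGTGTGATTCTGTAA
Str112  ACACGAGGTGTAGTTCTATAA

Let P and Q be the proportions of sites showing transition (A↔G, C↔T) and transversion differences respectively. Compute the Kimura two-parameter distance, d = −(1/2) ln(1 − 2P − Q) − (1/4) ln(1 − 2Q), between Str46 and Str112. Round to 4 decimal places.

The sequences differ at positions 1 (C/A, transversion), 12 (G/A, transition), 13 (A/G, transition), 18 (G/A, transition).
Of the 4 differences, 3 transitions and 1 transversion over 21 sites: P = 3/21 = 0.142857, Q = 1/21 = 0.047619.
d = −0.5·ln(0.666667) − 0.25·ln(0.904762) = −0.5·(-0.405465) − 0.25·(-0.100083) = 0.2278.

0.2278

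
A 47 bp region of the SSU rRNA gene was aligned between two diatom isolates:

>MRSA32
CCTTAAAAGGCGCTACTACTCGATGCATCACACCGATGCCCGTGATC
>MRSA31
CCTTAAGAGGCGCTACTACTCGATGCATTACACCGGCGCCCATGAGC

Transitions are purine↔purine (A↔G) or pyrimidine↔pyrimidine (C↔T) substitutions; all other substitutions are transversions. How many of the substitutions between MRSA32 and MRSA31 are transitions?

Mismatches occur at site 7 (A↔G, transition), site 29 (C↔T, transition), site 36 (A↔G, transition), site 37 (T↔C, transition), site 42 (G↔A, transition), site 46 (T↔G, transversion).
Of the 6 differences, 5 transitions and 1 transversion, so the answer is 5.

5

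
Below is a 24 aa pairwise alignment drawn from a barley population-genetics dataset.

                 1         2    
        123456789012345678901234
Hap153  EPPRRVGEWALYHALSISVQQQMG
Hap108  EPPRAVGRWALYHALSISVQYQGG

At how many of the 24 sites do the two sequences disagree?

4

Differing sites — 5:R/A; 8:E/R; 21:Q/Y; 23:M/G.
That gives 4 mismatches out of 24 aligned sites, so the Hamming distance is 4.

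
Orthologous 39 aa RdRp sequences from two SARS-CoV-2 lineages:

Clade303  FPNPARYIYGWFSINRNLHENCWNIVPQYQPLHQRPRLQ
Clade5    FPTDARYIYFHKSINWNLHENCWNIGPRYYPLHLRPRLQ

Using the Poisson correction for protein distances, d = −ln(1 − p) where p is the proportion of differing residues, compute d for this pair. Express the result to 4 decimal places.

0.2963

The sequences differ at positions 3 (N/T), 4 (P/D), 10 (G/F), 11 (W/H), 12 (F/K), 16 (R/W), 26 (V/G), 28 (Q/R), 30 (Q/Y), 34 (Q/L).
p = 10/39 = 0.256410.
d = −ln(1 − 0.256410) = −ln(0.743590) = 0.2963.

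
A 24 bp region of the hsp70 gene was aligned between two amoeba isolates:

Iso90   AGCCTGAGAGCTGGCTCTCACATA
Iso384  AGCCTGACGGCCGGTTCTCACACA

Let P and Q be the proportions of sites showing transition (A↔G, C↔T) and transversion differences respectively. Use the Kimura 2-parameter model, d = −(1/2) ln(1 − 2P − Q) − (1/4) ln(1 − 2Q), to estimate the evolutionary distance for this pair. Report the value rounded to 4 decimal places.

Mismatches occur at site 8 (G↔C, transversion), site 9 (A↔G, transition), site 12 (T↔C, transition), site 15 (C↔T, transition), site 23 (T↔C, transition).
Of the 5 differences, 4 transitions and 1 transversion over 24 sites: P = 4/24 = 0.166667, Q = 1/24 = 0.041667.
d = −0.5·ln(0.624999) − 0.25·ln(0.916666) = −0.5·(-0.470005) − 0.25·(-0.087012) = 0.2568.

0.2568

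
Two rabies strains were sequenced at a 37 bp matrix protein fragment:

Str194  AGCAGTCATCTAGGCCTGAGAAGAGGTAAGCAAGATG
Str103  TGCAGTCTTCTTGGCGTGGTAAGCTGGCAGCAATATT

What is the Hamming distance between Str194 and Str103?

12

Mismatches occur at site 1 (A↔T), site 8 (A↔T), site 12 (A↔T), site 16 (C↔G), site 19 (A↔G), site 20 (G↔T), site 24 (A↔C), site 25 (G↔T), site 27 (T↔G), site 28 (A↔C), site 34 (G↔T), site 37 (G↔T).
That gives 12 mismatches out of 37 aligned sites, so the Hamming distance is 12.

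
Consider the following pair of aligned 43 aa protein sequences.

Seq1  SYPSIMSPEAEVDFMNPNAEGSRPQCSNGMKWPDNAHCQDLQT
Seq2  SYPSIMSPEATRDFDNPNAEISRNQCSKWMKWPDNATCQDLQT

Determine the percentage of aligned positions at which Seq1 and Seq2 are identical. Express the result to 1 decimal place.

81.4%

Differing sites — 11:E/T; 12:V/R; 15:M/D; 21:G/I; 24:P/N; 28:N/K; 29:G/W; 37:H/T.
35 of the 43 sites match, so the percent identity is 35/43 × 100 = 81.4%.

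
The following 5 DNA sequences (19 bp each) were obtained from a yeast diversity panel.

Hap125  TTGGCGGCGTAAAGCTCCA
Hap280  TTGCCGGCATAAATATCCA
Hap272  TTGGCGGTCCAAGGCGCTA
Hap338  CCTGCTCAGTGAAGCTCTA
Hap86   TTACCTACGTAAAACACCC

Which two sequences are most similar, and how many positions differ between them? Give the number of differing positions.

4

Pairwise Hamming distances:
  Hap125 vs Hap280: 4
  Hap125 vs Hap272: 6
  Hap125 vs Hap338: 8
  Hap125 vs Hap86: 7
  Hap280 vs Hap272: 9
  Hap280 vs Hap338: 12
  Hap280 vs Hap86: 8
  Hap272 vs Hap338: 11
  Hap272 vs Hap86: 12
  Hap338 vs Hap86: 11
The smallest is 4, between Hap125 and Hap280.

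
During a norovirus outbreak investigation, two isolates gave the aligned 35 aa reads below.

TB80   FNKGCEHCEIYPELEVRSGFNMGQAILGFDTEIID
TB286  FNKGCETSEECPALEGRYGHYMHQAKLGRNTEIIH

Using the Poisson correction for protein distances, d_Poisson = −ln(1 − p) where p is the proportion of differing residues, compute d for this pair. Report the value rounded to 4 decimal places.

Mismatches occur at site 7 (H↔T), site 8 (C↔S), site 10 (I↔E), site 11 (Y↔C), site 13 (E↔A), site 16 (V↔G), site 18 (S↔Y), site 20 (F↔H), site 21 (N↔Y), site 23 (G↔H), site 26 (I↔K), site 29 (F↔R), site 30 (D↔N), site 35 (D↔H).
p = 14/35 = 0.400000.
d = −ln(1 − 0.400000) = −ln(0.600000) = 0.5108.

0.5108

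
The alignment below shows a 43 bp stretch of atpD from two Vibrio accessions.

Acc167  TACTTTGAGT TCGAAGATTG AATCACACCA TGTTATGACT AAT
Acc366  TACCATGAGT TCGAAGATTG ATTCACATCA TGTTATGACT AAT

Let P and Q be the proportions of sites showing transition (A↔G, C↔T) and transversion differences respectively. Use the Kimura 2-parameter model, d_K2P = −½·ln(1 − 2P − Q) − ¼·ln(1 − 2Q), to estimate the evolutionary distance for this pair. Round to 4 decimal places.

Differing sites — 4:T/C (Ti); 5:T/A (Tv); 22:A/T (Tv); 28:C/T (Ti).
Of the 4 differences, 2 transitions and 2 transversions over 43 sites: P = 2/43 = 0.046512, Q = 2/43 = 0.046512.
d = −0.5·ln(0.860464) − 0.25·ln(0.906976) = −0.5·(-0.150284) − 0.25·(-0.097639) = 0.0996.

0.0996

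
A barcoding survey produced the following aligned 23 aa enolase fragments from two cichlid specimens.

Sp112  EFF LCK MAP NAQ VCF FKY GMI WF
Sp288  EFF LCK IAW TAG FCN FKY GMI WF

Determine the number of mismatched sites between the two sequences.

The sequences differ at positions 7 (M/I), 9 (P/W), 10 (N/T), 12 (Q/G), 13 (V/F), 15 (F/N).
That gives 6 mismatches out of 23 aligned sites, so the Hamming distance is 6.

6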